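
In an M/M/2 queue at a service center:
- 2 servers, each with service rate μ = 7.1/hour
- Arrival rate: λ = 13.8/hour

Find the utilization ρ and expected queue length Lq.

Traffic intensity: ρ = λ/(cμ) = 13.8/(2×7.1) = 0.9718
Since ρ = 0.9718 < 1, system is stable.
Offered load a = λ/μ = cρ = 13.8/7.1 = 1.9437
P₀ = [ Σₙ₌₀^1 aⁿ/n! + a^2/(2!(1-ρ)) ]⁻¹
Σ = a^0/0! + a^1/1! = 1.0000 + 1.9437 = 2.9437
a^2/(2!(1-ρ)) = 3.77782/(2 × 0.0281690) = 67.0563
P₀ = 1/(2.9437 + 67.0563) = 0.01429
Lq = P₀·a^2·ρ / (2!(1-ρ)²) = 0.0142857 × 3.77782 × 0.971831 / (2 × 0.000793493) = 33.0492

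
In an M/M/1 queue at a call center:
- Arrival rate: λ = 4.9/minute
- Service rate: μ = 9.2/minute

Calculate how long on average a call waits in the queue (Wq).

First, compute utilization: ρ = λ/μ = 4.9/9.2 = 0.5326
For M/M/1: Wq = λ/(μ(μ-λ))
Wq = 4.9/(9.2 × (9.2-4.9))
Wq = 4.9/(9.2 × 4.30)
Wq = 0.1239 minutes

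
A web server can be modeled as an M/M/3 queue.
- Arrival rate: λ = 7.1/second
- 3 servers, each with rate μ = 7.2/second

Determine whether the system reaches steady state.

Stability requires ρ = λ/(cμ) < 1
ρ = 7.1/(3 × 7.2) = 7.1/21.60 = 0.3287
Since 0.3287 < 1, the system is STABLE.
The servers are busy 32.87% of the time.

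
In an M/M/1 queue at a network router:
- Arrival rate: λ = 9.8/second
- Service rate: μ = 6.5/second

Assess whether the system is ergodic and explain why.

Stability requires ρ = λ/(cμ) < 1
ρ = 9.8/(1 × 6.5) = 9.8/6.50 = 1.5077
Since 1.5077 ≥ 1, the system is UNSTABLE.
Queue grows without bound. Need μ > λ = 9.8.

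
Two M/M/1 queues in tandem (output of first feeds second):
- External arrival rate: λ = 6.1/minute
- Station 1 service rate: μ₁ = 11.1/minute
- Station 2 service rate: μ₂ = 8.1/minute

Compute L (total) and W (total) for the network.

By Jackson's theorem, each station behaves as independent M/M/1.
Station 1: ρ₁ = 6.1/11.1 = 0.5495, L₁ = ρ₁/(1-ρ₁) = λ/(μ₁-λ) = 6.1/5.00 = 1.2200
Station 2: ρ₂ = 6.1/8.1 = 0.7531, L₂ = ρ₂/(1-ρ₂) = λ/(μ₂-λ) = 6.1/2.00 = 3.0500
Total: L = L₁ + L₂ = 1.2200 + 3.0500 = 4.2700
W = L/λ = 4.2700/6.1 = 0.7000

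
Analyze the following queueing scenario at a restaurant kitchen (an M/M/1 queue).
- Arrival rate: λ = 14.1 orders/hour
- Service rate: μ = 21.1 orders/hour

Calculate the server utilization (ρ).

Server utilization: ρ = λ/μ
ρ = 14.1/21.1 = 0.6682
The server is busy 66.82% of the time.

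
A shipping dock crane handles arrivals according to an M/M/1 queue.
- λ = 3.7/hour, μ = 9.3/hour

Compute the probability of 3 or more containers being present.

ρ = λ/μ = 3.7/9.3 = 0.39785
P(N ≥ n) = ρⁿ
P(N ≥ 3) = 0.39785^3
P(N ≥ 3) = 0.06297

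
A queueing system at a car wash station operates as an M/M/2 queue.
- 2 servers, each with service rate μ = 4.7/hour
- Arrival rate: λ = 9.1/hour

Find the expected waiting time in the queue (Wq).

Traffic intensity: ρ = λ/(cμ) = 9.1/(2×4.7) = 0.9681
Since ρ = 0.9681 < 1, system is stable.
Offered load a = λ/μ = cρ = 9.1/4.7 = 1.9362
P₀ = [ Σₙ₌₀^1 aⁿ/n! + a^2/(2!(1-ρ)) ]⁻¹
Σ = a^0/0! + a^1/1! = 1.0000 + 1.9362 = 2.9362
a^2/(2!(1-ρ)) = 3.748755/(2 × 0.03191489) = 58.7305
P₀ = 1/(2.9362 + 58.7305) = 0.01622
Lq = P₀·a^2·ρ / (2!(1-ρ)²) = 0.0162162 × 3.74876 × 0.968085 / (2 × 0.00101856) = 28.8891
Wq = Lq/λ = 28.8891/9.1 = 3.1746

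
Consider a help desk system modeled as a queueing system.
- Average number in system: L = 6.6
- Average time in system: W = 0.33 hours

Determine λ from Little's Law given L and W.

Little's Law: L = λW, so λ = L/W
λ = 6.6/0.33 = 20.0000 tickets/hour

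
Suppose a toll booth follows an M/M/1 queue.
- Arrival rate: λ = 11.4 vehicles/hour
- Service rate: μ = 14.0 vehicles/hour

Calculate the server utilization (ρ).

Server utilization: ρ = λ/μ
ρ = 11.4/14.0 = 0.8143
The server is busy 81.43% of the time.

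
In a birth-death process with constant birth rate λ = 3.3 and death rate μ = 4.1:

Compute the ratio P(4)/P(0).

For constant rates: P(n)/P(0) = (λ/μ)^n
P(4)/P(0) = (3.3/4.1)^4 = 0.8049^4 = 0.4197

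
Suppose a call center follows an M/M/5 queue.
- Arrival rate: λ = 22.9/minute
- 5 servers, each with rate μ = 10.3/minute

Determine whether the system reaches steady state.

Stability requires ρ = λ/(cμ) < 1
ρ = 22.9/(5 × 10.3) = 22.9/51.50 = 0.4447
Since 0.4447 < 1, the system is STABLE.
The servers are busy 44.47% of the time.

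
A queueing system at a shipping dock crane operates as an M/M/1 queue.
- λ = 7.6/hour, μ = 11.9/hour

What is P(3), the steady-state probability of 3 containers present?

ρ = λ/μ = 7.6/11.9 = 0.63866
P(n) = (1-ρ)ρⁿ
P(3) = (1-0.63866) × 0.63866^3
P(3) = 0.36134 × 0.26050
P(3) = 0.09413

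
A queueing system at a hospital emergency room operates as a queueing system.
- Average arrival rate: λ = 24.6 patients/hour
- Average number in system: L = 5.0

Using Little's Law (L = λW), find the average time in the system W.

Little's Law: L = λW, so W = L/λ
W = 5.0/24.6 = 0.2033 hours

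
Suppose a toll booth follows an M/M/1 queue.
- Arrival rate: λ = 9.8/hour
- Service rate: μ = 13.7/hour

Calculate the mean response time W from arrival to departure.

First, compute utilization: ρ = λ/μ = 9.8/13.7 = 0.7153
For M/M/1: W = 1/(μ-λ)
W = 1/(13.7-9.8) = 1/3.90
W = 0.2564 hours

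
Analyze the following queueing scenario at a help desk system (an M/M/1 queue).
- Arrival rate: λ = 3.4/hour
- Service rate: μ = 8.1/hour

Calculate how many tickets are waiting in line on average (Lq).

ρ = λ/μ = 3.4/8.1 = 0.4198
For M/M/1: Lq = λ²/(μ(μ-λ))
Lq = 11.56/(8.1 × 4.70)
Lq = 0.3037 tickets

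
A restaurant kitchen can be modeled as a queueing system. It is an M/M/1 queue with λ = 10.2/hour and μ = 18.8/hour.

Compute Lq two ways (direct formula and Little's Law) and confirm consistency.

Method 1 (direct): Lq = λ²/(μ(μ-λ)) = 104.04/(18.8 × 8.60) = 0.6435

Method 2 (Little's Law):
W = 1/(μ-λ) = 1/8.60 = 0.11628
Wq = W - 1/μ = 0.11628 - 0.053191 = 0.06309
Lq = λWq = 10.2 × 0.06309 = 0.6435 ✔ (matches Method 1)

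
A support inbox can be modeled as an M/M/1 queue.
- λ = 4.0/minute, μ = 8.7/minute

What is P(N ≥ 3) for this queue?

ρ = λ/μ = 4.0/8.7 = 0.45977
P(N ≥ n) = ρⁿ
P(N ≥ 3) = 0.45977^3
P(N ≥ 3) = 0.09719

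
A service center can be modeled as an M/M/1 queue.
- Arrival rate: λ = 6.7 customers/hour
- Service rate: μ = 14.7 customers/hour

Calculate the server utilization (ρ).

Server utilization: ρ = λ/μ
ρ = 6.7/14.7 = 0.4558
The server is busy 45.58% of the time.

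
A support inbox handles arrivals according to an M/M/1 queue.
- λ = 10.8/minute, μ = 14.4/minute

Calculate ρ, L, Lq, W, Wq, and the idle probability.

Step 1: ρ = λ/μ = 10.8/14.4 = 0.7500
Step 2: L = λ/(μ-λ) = 10.8/3.60 = 3.0000
Step 3: Lq = λ²/(μ(μ-λ)) = 116.64/(14.4×3.60) = 2.2500
Step 4: W = 1/(μ-λ) = 1/3.60 = 0.27778
Step 5: Wq = λ/(μ(μ-λ)) = 10.8/(14.4×3.60) = 0.2083
Step 6: P(0) = 1-ρ = 0.2500
Verify: L = λW = 10.8×0.27778 = 3.0000 ✔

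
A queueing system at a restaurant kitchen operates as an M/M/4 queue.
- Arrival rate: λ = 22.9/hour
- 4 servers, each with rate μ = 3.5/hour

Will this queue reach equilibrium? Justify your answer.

Stability requires ρ = λ/(cμ) < 1
ρ = 22.9/(4 × 3.5) = 22.9/14.00 = 1.6357
Since 1.6357 ≥ 1, the system is UNSTABLE.
Need c > λ/μ = 22.9/3.5 = 6.54.
Minimum servers needed: c = 7.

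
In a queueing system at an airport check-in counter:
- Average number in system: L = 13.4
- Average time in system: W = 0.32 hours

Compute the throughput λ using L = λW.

Little's Law: L = λW, so λ = L/W
λ = 13.4/0.32 = 41.8750 passengers/hour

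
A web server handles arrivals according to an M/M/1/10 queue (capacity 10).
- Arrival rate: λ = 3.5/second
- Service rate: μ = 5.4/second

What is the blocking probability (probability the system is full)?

ρ = λ/μ = 3.5/5.4 = 0.64815
P₀ = (1-ρ)/(1-ρ^(K+1)) = (1-0.64815)/(1-0.64815^11) = 0.35185/0.99152 = 0.3549
P_K = P₀×ρ^K = 0.35486 × 0.64815^10 = 0.35486 × 0.013084 = 0.004643
Blocking probability = 0.46%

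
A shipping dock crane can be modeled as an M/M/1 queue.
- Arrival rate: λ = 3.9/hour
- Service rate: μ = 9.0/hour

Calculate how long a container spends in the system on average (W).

First, compute utilization: ρ = λ/μ = 3.9/9.0 = 0.4333
For M/M/1: W = 1/(μ-λ)
W = 1/(9.0-3.9) = 1/5.10
W = 0.1961 hours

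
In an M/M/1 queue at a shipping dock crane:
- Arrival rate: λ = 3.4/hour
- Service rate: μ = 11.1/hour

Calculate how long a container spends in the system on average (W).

First, compute utilization: ρ = λ/μ = 3.4/11.1 = 0.3063
For M/M/1: W = 1/(μ-λ)
W = 1/(11.1-3.4) = 1/7.70
W = 0.1299 hours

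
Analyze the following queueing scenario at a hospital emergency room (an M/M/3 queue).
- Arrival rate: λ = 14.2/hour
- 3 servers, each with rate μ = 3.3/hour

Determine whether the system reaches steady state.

Stability requires ρ = λ/(cμ) < 1
ρ = 14.2/(3 × 3.3) = 14.2/9.90 = 1.4343
Since 1.4343 ≥ 1, the system is UNSTABLE.
Need c > λ/μ = 14.2/3.3 = 4.30.
Minimum servers needed: c = 5.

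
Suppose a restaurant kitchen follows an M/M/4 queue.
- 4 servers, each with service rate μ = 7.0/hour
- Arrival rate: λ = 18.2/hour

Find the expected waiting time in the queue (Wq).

Traffic intensity: ρ = λ/(cμ) = 18.2/(4×7.0) = 0.6500
Since ρ = 0.6500 < 1, system is stable.
Offered load a = λ/μ = cρ = 18.2/7.0 = 2.6000
P₀ = [ Σₙ₌₀^3 aⁿ/n! + a^4/(4!(1-ρ)) ]⁻¹
Σ = a^0/0! + a^1/1! + a^2/2! + a^3/3! = 1.0000 + 2.6000 + 3.3800 + 2.9293 = 9.9093
a^4/(4!(1-ρ)) = 45.6976/(24 × 0.3500) = 5.4402
P₀ = 1/(9.9093 + 5.4402) = 0.06515
Lq = P₀·a^4·ρ / (4!(1-ρ)²) = 0.06515 × 45.6976 × 0.6500 / (24 × 0.1225) = 0.6582
Wq = Lq/λ = 0.65821/18.2 = 0.03617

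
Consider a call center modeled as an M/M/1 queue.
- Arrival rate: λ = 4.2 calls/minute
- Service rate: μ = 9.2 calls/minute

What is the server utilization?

Server utilization: ρ = λ/μ
ρ = 4.2/9.2 = 0.4565
The server is busy 45.65% of the time.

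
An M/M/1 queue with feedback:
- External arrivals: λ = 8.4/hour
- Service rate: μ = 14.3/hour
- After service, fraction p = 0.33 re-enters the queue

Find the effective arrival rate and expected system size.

Effective arrival rate: λ_eff = λ/(1-p) = 8.4/(1-0.33) = 8.4/0.67 = 12.53731
ρ = λ_eff/μ = 12.53731/14.3 = 0.876735
L = ρ/(1-ρ) = 0.876735/(1-0.876735) = 7.1126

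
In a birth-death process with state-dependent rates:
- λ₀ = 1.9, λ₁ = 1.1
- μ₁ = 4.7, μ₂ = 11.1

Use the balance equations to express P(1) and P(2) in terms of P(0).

Balance equations:
State 0: λ₀P₀ = μ₁P₁ → P₁ = (λ₀/μ₁)P₀ = (1.9/4.7)P₀ = 0.4043P₀
State 1: P₂ = (λ₀λ₁)/(μ₁μ₂)P₀ = (1.9×1.1)/(4.7×11.1)P₀ = 0.04006P₀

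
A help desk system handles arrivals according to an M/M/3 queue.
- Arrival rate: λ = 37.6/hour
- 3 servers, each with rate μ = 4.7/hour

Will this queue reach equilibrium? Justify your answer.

Stability requires ρ = λ/(cμ) < 1
ρ = 37.6/(3 × 4.7) = 37.6/14.10 = 2.6667
Since 2.6667 ≥ 1, the system is UNSTABLE.
Need c > λ/μ = 37.6/4.7 = 8.00.
Minimum servers needed: c = 9.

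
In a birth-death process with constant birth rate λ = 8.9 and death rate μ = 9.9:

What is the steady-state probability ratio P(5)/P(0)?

For constant rates: P(n)/P(0) = (λ/μ)^n
P(5)/P(0) = (8.9/9.9)^5 = 0.8990^5 = 0.5872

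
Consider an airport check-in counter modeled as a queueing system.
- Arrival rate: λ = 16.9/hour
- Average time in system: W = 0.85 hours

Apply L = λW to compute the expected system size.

Little's Law: L = λW
L = 16.9 × 0.85 = 14.3650 passengers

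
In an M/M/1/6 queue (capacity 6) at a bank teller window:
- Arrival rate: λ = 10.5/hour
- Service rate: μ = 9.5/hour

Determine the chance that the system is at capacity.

ρ = λ/μ = 10.5/9.5 = 1.10526
P₀ = (1-ρ)/(1-ρ^(K+1)) = (1-1.10526)/(1-1.10526^7) = -0.10526/-1.0149 = 0.1037
P_K = P₀×ρ^K = 0.10372 × 1.10526^6 = 0.10372 × 1.8230 = 0.1891
Blocking probability = 18.91%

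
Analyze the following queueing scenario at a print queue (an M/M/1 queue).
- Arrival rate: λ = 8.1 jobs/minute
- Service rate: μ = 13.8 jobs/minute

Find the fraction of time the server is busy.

Server utilization: ρ = λ/μ
ρ = 8.1/13.8 = 0.5870
The server is busy 58.70% of the time.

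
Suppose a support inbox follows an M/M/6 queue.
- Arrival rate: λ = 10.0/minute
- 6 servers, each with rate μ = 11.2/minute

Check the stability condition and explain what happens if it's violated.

Stability requires ρ = λ/(cμ) < 1
ρ = 10.0/(6 × 11.2) = 10.0/67.20 = 0.1488
Since 0.1488 < 1, the system is STABLE.
The servers are busy 14.88% of the time.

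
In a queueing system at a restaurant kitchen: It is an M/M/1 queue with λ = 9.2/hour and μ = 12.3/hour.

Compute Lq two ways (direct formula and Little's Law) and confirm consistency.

Method 1 (direct): Lq = λ²/(μ(μ-λ)) = 84.64/(12.3 × 3.10) = 2.2198

Method 2 (Little's Law):
W = 1/(μ-λ) = 1/3.10 = 0.32258
Wq = W - 1/μ = 0.32258 - 0.081301 = 0.24128
Lq = λWq = 9.2 × 0.24128 = 2.2198 ✔ (matches Method 1)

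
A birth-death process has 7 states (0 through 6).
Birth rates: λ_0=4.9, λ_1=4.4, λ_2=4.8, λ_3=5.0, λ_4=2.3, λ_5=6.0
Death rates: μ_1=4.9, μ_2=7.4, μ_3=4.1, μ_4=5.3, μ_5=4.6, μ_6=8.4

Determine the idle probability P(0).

Ratios P(n)/P(0) = (λ₀···λₙ₋₁)/(μ₁···μₙ):
P(1)/P(0) = (4.9)/(4.9) = 1.0000
P(2)/P(0) = (4.9×4.4)/(4.9×7.4) = 0.5946
P(3)/P(0) = (4.9×4.4×4.8)/(4.9×7.4×4.1) = 0.6961
P(4)/P(0) = (4.9×4.4×4.8×5.0)/(4.9×7.4×4.1×5.3) = 0.6567
P(5)/P(0) = (4.9×4.4×4.8×5.0×2.3)/(4.9×7.4×4.1×5.3×4.6) = 0.3284
P(6)/P(0) = (4.9×4.4×4.8×5.0×2.3×6.0)/(4.9×7.4×4.1×5.3×4.6×8.4) = 0.2345

Normalization: ∑ P(n) = 1
P(0) × (1.0000 + 1.0000 + 0.5946 + 0.6961 + 0.6567 + 0.3284 + 0.2345) = 1
P(0) × 4.5103 = 1
P(0) = 1/4.5103 = 0.2217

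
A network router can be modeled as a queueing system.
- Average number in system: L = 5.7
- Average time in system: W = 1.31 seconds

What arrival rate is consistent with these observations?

Little's Law: L = λW, so λ = L/W
λ = 5.7/1.31 = 4.3511 packets/second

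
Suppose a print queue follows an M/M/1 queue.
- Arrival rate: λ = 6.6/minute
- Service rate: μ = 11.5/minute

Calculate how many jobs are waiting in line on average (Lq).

ρ = λ/μ = 6.6/11.5 = 0.5739
For M/M/1: Lq = λ²/(μ(μ-λ))
Lq = 43.56/(11.5 × 4.90)
Lq = 0.7730 jobs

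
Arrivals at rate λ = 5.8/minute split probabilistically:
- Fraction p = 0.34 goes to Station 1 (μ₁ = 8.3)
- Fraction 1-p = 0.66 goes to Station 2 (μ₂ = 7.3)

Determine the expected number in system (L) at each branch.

Effective rates: λ₁ = 5.8×0.34 = 1.972, λ₂ = 5.8×0.66 = 3.828
Station 1: ρ₁ = 1.972/8.3 = 0.2376, L₁ = ρ₁/(1-ρ₁) = 0.2376/(1-0.2376) = 0.3116
Station 2: ρ₂ = 3.828/7.3 = 0.52438, L₂ = ρ₂/(1-ρ₂) = 0.52438/(1-0.52438) = 1.1025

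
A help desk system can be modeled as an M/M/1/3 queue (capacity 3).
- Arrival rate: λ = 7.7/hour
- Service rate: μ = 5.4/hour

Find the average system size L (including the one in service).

ρ = λ/μ = 7.7/5.4 = 1.4259
P₀ = (1-ρ)/(1-ρ^(K+1)) = (1-1.4259)/(1-1.4259^4) = -0.4259/-3.1339 = 0.1359
P_K = P₀×ρ^K = 0.1359 × 1.4259^3 = 0.1359 × 2.8991 = 0.3940
L = ρ[1 - (K+1)ρ^K + Kρ^(K+1)] / [(1-ρ)(1-ρ^(K+1))]
L = 1.4259 × (1 - 4×2.89913 + 3×4.13386) / ((1 - 1.4259) × (1 - 4.13386)) = 1.9284 tickets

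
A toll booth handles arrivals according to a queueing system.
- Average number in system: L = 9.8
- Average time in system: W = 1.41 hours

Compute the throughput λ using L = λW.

Little's Law: L = λW, so λ = L/W
λ = 9.8/1.41 = 6.9504 vehicles/hour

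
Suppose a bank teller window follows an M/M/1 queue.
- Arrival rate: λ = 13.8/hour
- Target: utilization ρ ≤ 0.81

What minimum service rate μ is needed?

ρ = λ/μ, so μ = λ/ρ
μ ≥ 13.8/0.81 = 17.0370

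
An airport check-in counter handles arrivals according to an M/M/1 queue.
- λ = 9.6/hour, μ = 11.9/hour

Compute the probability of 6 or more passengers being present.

ρ = λ/μ = 9.6/11.9 = 0.8067
P(N ≥ n) = ρⁿ
P(N ≥ 6) = 0.8067^6
P(N ≥ 6) = 0.2756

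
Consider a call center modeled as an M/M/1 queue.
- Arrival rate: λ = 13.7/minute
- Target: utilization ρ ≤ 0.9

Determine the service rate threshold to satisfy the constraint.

ρ = λ/μ, so μ = λ/ρ
μ ≥ 13.7/0.9 = 15.2222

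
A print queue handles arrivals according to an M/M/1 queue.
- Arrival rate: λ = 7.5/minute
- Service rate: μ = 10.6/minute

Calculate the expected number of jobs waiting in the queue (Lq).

ρ = λ/μ = 7.5/10.6 = 0.7075
For M/M/1: Lq = λ²/(μ(μ-λ))
Lq = 56.25/(10.6 × 3.10)
Lq = 1.7118 jobs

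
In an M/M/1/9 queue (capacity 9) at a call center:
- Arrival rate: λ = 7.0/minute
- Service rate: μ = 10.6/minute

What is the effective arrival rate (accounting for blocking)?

ρ = λ/μ = 7.0/10.6 = 0.66038
P₀ = (1-ρ)/(1-ρ^(K+1)) = (1-0.66038)/(1-0.66038^10) = 0.3396/0.9842 = 0.3451
P_K = P₀×ρ^K = 0.34506 × 0.66038^9 = 0.34506 × 0.023886 = 0.008242
λ_eff = λ(1-P_K) = 7.0 × (1 - 0.008242) = 7.0 × 0.99176 = 6.9423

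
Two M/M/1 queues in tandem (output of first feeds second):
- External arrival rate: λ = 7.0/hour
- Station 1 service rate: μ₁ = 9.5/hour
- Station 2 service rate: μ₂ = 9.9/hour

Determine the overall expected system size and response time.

By Jackson's theorem, each station behaves as independent M/M/1.
Station 1: ρ₁ = 7.0/9.5 = 0.7368, L₁ = ρ₁/(1-ρ₁) = λ/(μ₁-λ) = 7.0/2.50 = 2.8000
Station 2: ρ₂ = 7.0/9.9 = 0.7071, L₂ = ρ₂/(1-ρ₂) = λ/(μ₂-λ) = 7.0/2.90 = 2.4138
Total: L = L₁ + L₂ = 2.8000 + 2.4138 = 5.2138
W = L/λ = 5.2138/7.0 = 0.7448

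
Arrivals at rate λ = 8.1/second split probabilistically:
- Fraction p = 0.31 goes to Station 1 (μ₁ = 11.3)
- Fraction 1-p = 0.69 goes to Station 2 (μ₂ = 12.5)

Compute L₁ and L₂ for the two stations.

Effective rates: λ₁ = 8.1×0.31 = 2.511, λ₂ = 8.1×0.69 = 5.589
Station 1: ρ₁ = 2.511/11.3 = 0.2222, L₁ = ρ₁/(1-ρ₁) = 0.2222/(1-0.2222) = 0.2857
Station 2: ρ₂ = 5.589/12.5 = 0.44712, L₂ = ρ₂/(1-ρ₂) = 0.44712/(1-0.44712) = 0.8087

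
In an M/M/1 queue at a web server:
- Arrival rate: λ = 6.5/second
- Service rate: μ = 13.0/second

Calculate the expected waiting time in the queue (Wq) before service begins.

First, compute utilization: ρ = λ/μ = 6.5/13.0 = 0.5000
For M/M/1: Wq = λ/(μ(μ-λ))
Wq = 6.5/(13.0 × (13.0-6.5))
Wq = 6.5/(13.0 × 6.50)
Wq = 0.07692 seconds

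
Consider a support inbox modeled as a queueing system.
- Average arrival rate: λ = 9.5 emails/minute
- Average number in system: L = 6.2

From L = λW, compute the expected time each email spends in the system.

Little's Law: L = λW, so W = L/λ
W = 6.2/9.5 = 0.6526 minutes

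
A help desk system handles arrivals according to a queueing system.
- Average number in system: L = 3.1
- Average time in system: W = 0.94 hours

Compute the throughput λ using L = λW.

Little's Law: L = λW, so λ = L/W
λ = 3.1/0.94 = 3.2979 tickets/hour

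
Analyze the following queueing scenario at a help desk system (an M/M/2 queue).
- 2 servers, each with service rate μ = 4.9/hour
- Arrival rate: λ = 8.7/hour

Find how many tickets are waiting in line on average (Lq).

Traffic intensity: ρ = λ/(cμ) = 8.7/(2×4.9) = 0.8878
Since ρ = 0.8878 < 1, system is stable.
Offered load a = λ/μ = cρ = 8.7/4.9 = 1.7755
P₀ = [ Σₙ₌₀^1 aⁿ/n! + a^2/(2!(1-ρ)) ]⁻¹
Σ = a^0/0! + a^1/1! = 1.0000 + 1.7755 = 2.7755
a^2/(2!(1-ρ)) = 3.15244/(2 × 0.112245) = 14.0427
P₀ = 1/(2.7755 + 14.0427) = 0.05946
Lq = P₀·a^2·ρ / (2!(1-ρ)²) = 0.0594595 × 3.15244 × 0.887755 / (2 × 0.0125989) = 6.6039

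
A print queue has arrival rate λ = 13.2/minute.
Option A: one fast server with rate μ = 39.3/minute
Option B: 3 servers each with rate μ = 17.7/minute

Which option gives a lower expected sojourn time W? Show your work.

Option A: single server μ = 39.3 (M/M/1)
  ρ_A = 13.2/39.3 = 0.3359
  W_A = 1/(μ-λ) = 1/(39.3-13.2) = 1/26.10 = 0.03831

Option B: 3 servers μ = 17.7 (M/M/3)
  ρ_B = λ/(cμ) = 13.2/(3×17.7) = 0.2486
  Offered load a = λ/μ = cρ = 13.2/17.7 = 0.7458
  P₀ = [ Σₙ₌₀^2 aⁿ/n! + a^3/(3!(1-ρ)) ]⁻¹
  Σ = a^0/0! + a^1/1! + a^2/2! = 1.0000 + 0.74576 + 0.27808 = 2.0238
  a^3/(3!(1-ρ)) = 0.41476/(6 × 0.75141) = 0.09200
  P₀ = 1/(2.0238 + 0.09200) = 0.4726
  Lq = P₀·a^3·ρ / (3!(1-ρ)²) = 0.47263 × 0.41476 × 0.24859 / (6 × 0.56462) = 0.01438
  Wq_B = Lq/λ = 0.014384/13.2 = 0.001090
  W_B = Wq_B + 1/μ = 0.001090 + 0.05650 = 0.05759

Since W_A = 0.03831 < W_B = 0.05759, Option A (single fast server) has the shorter time in system.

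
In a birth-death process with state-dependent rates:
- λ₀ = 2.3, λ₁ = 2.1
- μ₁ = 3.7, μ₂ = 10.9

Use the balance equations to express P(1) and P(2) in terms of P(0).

Balance equations:
State 0: λ₀P₀ = μ₁P₁ → P₁ = (λ₀/μ₁)P₀ = (2.3/3.7)P₀ = 0.6216P₀
State 1: P₂ = (λ₀λ₁)/(μ₁μ₂)P₀ = (2.3×2.1)/(3.7×10.9)P₀ = 0.1198P₀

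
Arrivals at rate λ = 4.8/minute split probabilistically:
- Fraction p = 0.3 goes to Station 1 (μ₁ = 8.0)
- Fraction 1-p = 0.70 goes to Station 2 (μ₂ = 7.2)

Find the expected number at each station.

Effective rates: λ₁ = 4.8×0.3 = 1.44, λ₂ = 4.8×0.70 = 3.36
Station 1: ρ₁ = 1.44/8.0 = 0.1800, L₁ = ρ₁/(1-ρ₁) = 0.1800/(1-0.1800) = 0.2195
Station 2: ρ₂ = 3.36/7.2 = 0.46667, L₂ = ρ₂/(1-ρ₂) = 0.46667/(1-0.46667) = 0.8750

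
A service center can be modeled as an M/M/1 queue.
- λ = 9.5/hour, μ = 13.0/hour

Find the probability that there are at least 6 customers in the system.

ρ = λ/μ = 9.5/13.0 = 0.7308
P(N ≥ n) = ρⁿ
P(N ≥ 6) = 0.7308^6
P(N ≥ 6) = 0.1523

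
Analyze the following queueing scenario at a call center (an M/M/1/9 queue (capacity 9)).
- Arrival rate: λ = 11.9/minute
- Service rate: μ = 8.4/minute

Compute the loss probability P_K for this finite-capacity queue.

ρ = λ/μ = 11.9/8.4 = 1.41667
P₀ = (1-ρ)/(1-ρ^(K+1)) = (1-1.41667)/(1-1.41667^10) = -0.4167/-31.5602 = 0.01320
P_K = P₀×ρ^K = 0.01320 × 1.41667^9 = 0.01320 × 22.9836 = 0.3034
Blocking probability = 30.34%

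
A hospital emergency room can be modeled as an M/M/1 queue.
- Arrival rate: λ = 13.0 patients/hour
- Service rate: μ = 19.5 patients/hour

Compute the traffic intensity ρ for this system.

Server utilization: ρ = λ/μ
ρ = 13.0/19.5 = 0.6667
The server is busy 66.67% of the time.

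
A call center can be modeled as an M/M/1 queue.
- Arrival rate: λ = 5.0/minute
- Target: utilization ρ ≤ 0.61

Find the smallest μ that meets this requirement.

ρ = λ/μ, so μ = λ/ρ
μ ≥ 5.0/0.61 = 8.1967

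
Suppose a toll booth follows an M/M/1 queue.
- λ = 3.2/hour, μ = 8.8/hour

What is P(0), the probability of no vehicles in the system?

ρ = λ/μ = 3.2/8.8 = 0.3636
P(0) = 1 - ρ = 1 - 0.3636 = 0.6364
The server is idle 63.64% of the time.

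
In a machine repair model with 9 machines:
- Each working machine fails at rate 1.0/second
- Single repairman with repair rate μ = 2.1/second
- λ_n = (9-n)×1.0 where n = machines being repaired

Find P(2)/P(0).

P(2)/P(0) = ∏_{i=0}^{2-1} λ_i/μ_{i+1}
= (9-0)×1.0/2.1 × (9-1)×1.0/2.1
= 16.3265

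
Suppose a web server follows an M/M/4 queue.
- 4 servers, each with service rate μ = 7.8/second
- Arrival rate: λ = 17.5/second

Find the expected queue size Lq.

Traffic intensity: ρ = λ/(cμ) = 17.5/(4×7.8) = 0.5609
Since ρ = 0.5609 < 1, system is stable.
Offered load a = λ/μ = cρ = 17.5/7.8 = 2.2436
P₀ = [ Σₙ₌₀^3 aⁿ/n! + a^4/(4!(1-ρ)) ]⁻¹
Σ = a^0/0! + a^1/1! + a^2/2! + a^3/3! = 1.0000 + 2.2436 + 2.5168 + 1.8823 = 7.6427
a^4/(4!(1-ρ)) = 25.3381/(24 × 0.439103) = 2.4043
P₀ = 1/(7.6427 + 2.4043) = 0.09953
Lq = P₀·a^4·ρ / (4!(1-ρ)²) = 0.09953 × 25.3381 × 0.5609 / (24 × 0.1928) = 0.3057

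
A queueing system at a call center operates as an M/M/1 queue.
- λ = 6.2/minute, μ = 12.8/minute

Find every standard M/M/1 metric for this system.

Step 1: ρ = λ/μ = 6.2/12.8 = 0.4844
Step 2: L = λ/(μ-λ) = 6.2/6.60 = 0.9394
Step 3: Lq = λ²/(μ(μ-λ)) = 38.44/(12.8×6.60) = 0.4550
Step 4: W = 1/(μ-λ) = 1/6.60 = 0.15152
Step 5: Wq = λ/(μ(μ-λ)) = 6.2/(12.8×6.60) = 0.07339
Step 6: P(0) = 1-ρ = 0.5156
Verify: L = λW = 6.2×0.15152 = 0.9394 ✔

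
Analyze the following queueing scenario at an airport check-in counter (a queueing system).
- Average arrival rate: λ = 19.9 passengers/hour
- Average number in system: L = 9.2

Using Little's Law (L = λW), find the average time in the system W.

Little's Law: L = λW, so W = L/λ
W = 9.2/19.9 = 0.4623 hours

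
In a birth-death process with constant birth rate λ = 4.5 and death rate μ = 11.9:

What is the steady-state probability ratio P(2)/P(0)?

For constant rates: P(n)/P(0) = (λ/μ)^n
P(2)/P(0) = (4.5/11.9)^2 = 0.3782^2 = 0.1430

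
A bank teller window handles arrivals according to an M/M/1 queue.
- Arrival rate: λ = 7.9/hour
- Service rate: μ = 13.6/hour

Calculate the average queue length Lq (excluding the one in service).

ρ = λ/μ = 7.9/13.6 = 0.5809
For M/M/1: Lq = λ²/(μ(μ-λ))
Lq = 62.41/(13.6 × 5.70)
Lq = 0.8051 transactions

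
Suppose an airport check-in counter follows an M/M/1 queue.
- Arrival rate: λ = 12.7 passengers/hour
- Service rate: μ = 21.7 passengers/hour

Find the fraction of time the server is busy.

Server utilization: ρ = λ/μ
ρ = 12.7/21.7 = 0.5853
The server is busy 58.53% of the time.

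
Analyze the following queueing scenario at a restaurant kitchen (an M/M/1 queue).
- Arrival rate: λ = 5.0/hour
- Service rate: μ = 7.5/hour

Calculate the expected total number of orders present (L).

ρ = λ/μ = 5.0/7.5 = 0.6667
For M/M/1: L = λ/(μ-λ)
L = 5.0/(7.5-5.0) = 5.0/2.50
L = 2.0000 orders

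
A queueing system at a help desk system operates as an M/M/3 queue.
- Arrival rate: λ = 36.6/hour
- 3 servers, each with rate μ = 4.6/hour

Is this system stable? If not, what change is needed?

Stability requires ρ = λ/(cμ) < 1
ρ = 36.6/(3 × 4.6) = 36.6/13.80 = 2.6522
Since 2.6522 ≥ 1, the system is UNSTABLE.
Need c > λ/μ = 36.6/4.6 = 7.96.
Minimum servers needed: c = 8.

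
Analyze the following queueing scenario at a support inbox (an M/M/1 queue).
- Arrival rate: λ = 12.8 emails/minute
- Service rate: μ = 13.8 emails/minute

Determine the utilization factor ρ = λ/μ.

Server utilization: ρ = λ/μ
ρ = 12.8/13.8 = 0.9275
The server is busy 92.75% of the time.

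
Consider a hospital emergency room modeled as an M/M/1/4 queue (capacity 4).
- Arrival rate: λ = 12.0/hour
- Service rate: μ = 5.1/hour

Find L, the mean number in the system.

ρ = λ/μ = 12.0/5.1 = 2.3529
P₀ = (1-ρ)/(1-ρ^(K+1)) = (1-2.3529)/(1-2.3529^5) = -1.3529/-71.1136 = 0.01902
P_K = P₀×ρ^K = 0.019024 × 2.3529^4 = 0.019024 × 30.6488 = 0.5831
L = ρ[1 - (K+1)ρ^K + Kρ^(K+1)] / [(1-ρ)(1-ρ^(K+1))]
L = 2.3529 × (1 - 5×30.6488 + 4×72.1136) / ((1 - 2.3529) × (1 - 72.1136)) = 3.3312 patients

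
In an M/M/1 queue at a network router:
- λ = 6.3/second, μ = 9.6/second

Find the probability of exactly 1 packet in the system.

ρ = λ/μ = 6.3/9.6 = 0.6562
P(n) = (1-ρ)ρⁿ
P(1) = (1-0.6562) × 0.6562^1
P(1) = 0.3438 × 0.6562
P(1) = 0.2256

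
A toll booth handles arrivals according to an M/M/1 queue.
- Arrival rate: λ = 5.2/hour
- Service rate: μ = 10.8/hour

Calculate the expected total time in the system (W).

First, compute utilization: ρ = λ/μ = 5.2/10.8 = 0.4815
For M/M/1: W = 1/(μ-λ)
W = 1/(10.8-5.2) = 1/5.60
W = 0.1786 hours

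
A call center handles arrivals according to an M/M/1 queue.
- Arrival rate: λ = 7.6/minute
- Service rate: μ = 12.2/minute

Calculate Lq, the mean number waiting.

ρ = λ/μ = 7.6/12.2 = 0.6230
For M/M/1: Lq = λ²/(μ(μ-λ))
Lq = 57.76/(12.2 × 4.60)
Lq = 1.0292 calls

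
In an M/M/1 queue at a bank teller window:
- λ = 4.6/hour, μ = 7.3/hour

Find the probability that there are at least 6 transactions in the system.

ρ = λ/μ = 4.6/7.3 = 0.63014
P(N ≥ n) = ρⁿ
P(N ≥ 6) = 0.63014^6
P(N ≥ 6) = 0.06261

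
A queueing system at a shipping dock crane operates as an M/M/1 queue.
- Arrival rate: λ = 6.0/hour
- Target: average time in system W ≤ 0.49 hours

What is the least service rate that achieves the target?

For M/M/1: W = 1/(μ-λ)
Need W ≤ 0.49, so 1/(μ-λ) ≤ 0.49
μ - λ ≥ 1/0.49 = 2.0408
μ ≥ 6.0 + 2.0408 = 8.0408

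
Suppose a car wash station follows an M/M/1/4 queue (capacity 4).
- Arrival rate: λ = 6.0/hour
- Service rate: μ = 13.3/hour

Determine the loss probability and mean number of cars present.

ρ = λ/μ = 6.0/13.3 = 0.45113
P₀ = (1-ρ)/(1-ρ^(K+1)) = (1-0.45113)/(1-0.45113^5) = 0.54887/0.98131 = 0.5593
P_K = P₀×ρ^K = 0.5593 × 0.45113^4 = 0.5593 × 0.04142 = 0.02317
Blocking probability P_4 = 0.02317 (2.32%)
L = ρ[1 - (K+1)ρ^K + Kρ^(K+1)] / [(1-ρ)(1-ρ^(K+1))]
L = 0.45113 × (1 - 5×0.04142 + 4×0.01869) / ((1 - 0.45113) × (1 - 0.01869)) = 0.7267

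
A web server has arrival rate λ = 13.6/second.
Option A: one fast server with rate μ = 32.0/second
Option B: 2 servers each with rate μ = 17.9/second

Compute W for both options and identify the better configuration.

Option A: single server μ = 32.0 (M/M/1)
  ρ_A = 13.6/32.0 = 0.4250
  W_A = 1/(μ-λ) = 1/(32.0-13.6) = 1/18.40 = 0.05435

Option B: 2 servers μ = 17.9 (M/M/2)
  ρ_B = λ/(cμ) = 13.6/(2×17.9) = 0.3799
  Offered load a = λ/μ = cρ = 13.6/17.9 = 0.7598
  P₀ = [ Σₙ₌₀^1 aⁿ/n! + a^2/(2!(1-ρ)) ]⁻¹
  Σ = a^0/0! + a^1/1! = 1.0000 + 0.7598 = 1.7598
  a^2/(2!(1-ρ)) = 0.57726/(2 × 0.62011) = 0.4654
  P₀ = 1/(1.7598 + 0.4654) = 0.4494
  Lq = P₀·a^2·ρ / (2!(1-ρ)²) = 0.44939 × 0.57726 × 0.37989 / (2 × 0.38454) = 0.1281
  Wq_B = Lq/λ = 0.12814/13.6 = 0.009422
  W_B = Wq_B + 1/μ = 0.009422 + 0.05587 = 0.06529

Since W_A = 0.05435 < W_B = 0.06529, Option A (single fast server) has the shorter time in system.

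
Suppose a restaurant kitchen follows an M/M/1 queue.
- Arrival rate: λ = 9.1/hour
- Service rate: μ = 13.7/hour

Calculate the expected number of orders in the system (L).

ρ = λ/μ = 9.1/13.7 = 0.6642
For M/M/1: L = λ/(μ-λ)
L = 9.1/(13.7-9.1) = 9.1/4.60
L = 1.9783 orders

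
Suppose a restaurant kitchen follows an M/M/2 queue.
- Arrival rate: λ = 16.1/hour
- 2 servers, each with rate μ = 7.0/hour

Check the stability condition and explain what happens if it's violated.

Stability requires ρ = λ/(cμ) < 1
ρ = 16.1/(2 × 7.0) = 16.1/14.00 = 1.1500
Since 1.1500 ≥ 1, the system is UNSTABLE.
Need c > λ/μ = 16.1/7.0 = 2.30.
Minimum servers needed: c = 3.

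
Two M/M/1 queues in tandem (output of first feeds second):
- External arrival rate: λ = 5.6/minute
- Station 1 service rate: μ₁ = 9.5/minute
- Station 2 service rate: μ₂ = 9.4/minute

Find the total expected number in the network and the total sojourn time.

By Jackson's theorem, each station behaves as independent M/M/1.
Station 1: ρ₁ = 5.6/9.5 = 0.5895, L₁ = ρ₁/(1-ρ₁) = λ/(μ₁-λ) = 5.6/3.90 = 1.4359
Station 2: ρ₂ = 5.6/9.4 = 0.5957, L₂ = ρ₂/(1-ρ₂) = λ/(μ₂-λ) = 5.6/3.80 = 1.4737
Total: L = L₁ + L₂ = 1.4359 + 1.4737 = 2.9096
W = L/λ = 2.9096/5.6 = 0.5196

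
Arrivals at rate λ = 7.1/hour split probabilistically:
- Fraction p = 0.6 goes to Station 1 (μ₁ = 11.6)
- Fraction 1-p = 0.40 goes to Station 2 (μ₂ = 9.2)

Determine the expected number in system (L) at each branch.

Effective rates: λ₁ = 7.1×0.6 = 4.26, λ₂ = 7.1×0.40 = 2.84
Station 1: ρ₁ = 4.26/11.6 = 0.36724, L₁ = ρ₁/(1-ρ₁) = 0.36724/(1-0.36724) = 0.5804
Station 2: ρ₂ = 2.84/9.2 = 0.3087, L₂ = ρ₂/(1-ρ₂) = 0.3087/(1-0.3087) = 0.4465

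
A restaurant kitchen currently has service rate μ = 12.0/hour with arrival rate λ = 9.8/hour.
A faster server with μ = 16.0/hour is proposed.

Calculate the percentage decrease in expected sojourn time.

System 1: ρ₁ = 9.8/12.0 = 0.8167, W₁ = 1/(12.0-9.8) = 0.45455
System 2: ρ₂ = 9.8/16.0 = 0.6125, W₂ = 1/(16.0-9.8) = 0.16129
Improvement: (W₁-W₂)/W₁ = (0.45455-0.16129)/0.45455 = 64.52%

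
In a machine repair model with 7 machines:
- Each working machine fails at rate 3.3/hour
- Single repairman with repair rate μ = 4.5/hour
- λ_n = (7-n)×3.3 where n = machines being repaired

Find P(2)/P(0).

P(2)/P(0) = ∏_{i=0}^{2-1} λ_i/μ_{i+1}
= (7-0)×3.3/4.5 × (7-1)×3.3/4.5
= 22.5867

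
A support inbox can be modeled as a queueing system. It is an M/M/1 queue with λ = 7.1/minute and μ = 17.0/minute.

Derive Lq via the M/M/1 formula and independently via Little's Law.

Method 1 (direct): Lq = λ²/(μ(μ-λ)) = 50.41/(17.0 × 9.90) = 0.2995

Method 2 (Little's Law):
W = 1/(μ-λ) = 1/9.90 = 0.10101
Wq = W - 1/μ = 0.10101 - 0.058824 = 0.04219
Lq = λWq = 7.1 × 0.04219 = 0.2995 ✔ (matches Method 1)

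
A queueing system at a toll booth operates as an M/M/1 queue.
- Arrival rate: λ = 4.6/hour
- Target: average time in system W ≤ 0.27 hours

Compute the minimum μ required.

For M/M/1: W = 1/(μ-λ)
Need W ≤ 0.27, so 1/(μ-λ) ≤ 0.27
μ - λ ≥ 1/0.27 = 3.7037
μ ≥ 4.6 + 3.7037 = 8.3037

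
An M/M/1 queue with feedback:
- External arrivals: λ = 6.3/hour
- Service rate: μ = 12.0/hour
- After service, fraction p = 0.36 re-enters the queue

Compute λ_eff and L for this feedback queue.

Effective arrival rate: λ_eff = λ/(1-p) = 6.3/(1-0.36) = 6.3/0.64 = 9.84375
ρ = λ_eff/μ = 9.84375/12.0 = 0.820312
L = ρ/(1-ρ) = 0.820312/(1-0.820312) = 4.5652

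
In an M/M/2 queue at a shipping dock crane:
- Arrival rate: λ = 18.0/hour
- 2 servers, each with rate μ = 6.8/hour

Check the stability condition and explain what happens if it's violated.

Stability requires ρ = λ/(cμ) < 1
ρ = 18.0/(2 × 6.8) = 18.0/13.60 = 1.3235
Since 1.3235 ≥ 1, the system is UNSTABLE.
Need c > λ/μ = 18.0/6.8 = 2.65.
Minimum servers needed: c = 3.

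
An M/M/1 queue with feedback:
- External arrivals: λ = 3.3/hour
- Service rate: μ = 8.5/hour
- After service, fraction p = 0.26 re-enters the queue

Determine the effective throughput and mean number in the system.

Effective arrival rate: λ_eff = λ/(1-p) = 3.3/(1-0.26) = 3.3/0.74 = 4.45946
ρ = λ_eff/μ = 4.45946/8.5 = 0.52464
L = ρ/(1-ρ) = 0.52464/(1-0.52464) = 1.1037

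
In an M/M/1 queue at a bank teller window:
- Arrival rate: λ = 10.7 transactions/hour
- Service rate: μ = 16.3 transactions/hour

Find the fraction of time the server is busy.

Server utilization: ρ = λ/μ
ρ = 10.7/16.3 = 0.6564
The server is busy 65.64% of the time.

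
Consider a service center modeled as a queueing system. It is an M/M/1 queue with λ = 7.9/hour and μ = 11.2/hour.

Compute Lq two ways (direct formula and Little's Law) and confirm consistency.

Method 1 (direct): Lq = λ²/(μ(μ-λ)) = 62.41/(11.2 × 3.30) = 1.6886

Method 2 (Little's Law):
W = 1/(μ-λ) = 1/3.30 = 0.3030303
Wq = W - 1/μ = 0.3030303 - 0.08928571 = 0.213745
Lq = λWq = 7.9 × 0.213745 = 1.6886 ✔ (matches Method 1)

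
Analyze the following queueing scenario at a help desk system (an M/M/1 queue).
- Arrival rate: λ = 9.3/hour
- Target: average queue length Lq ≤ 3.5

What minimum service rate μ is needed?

For M/M/1: Lq = λ²/(μ(μ-λ))
Need Lq ≤ 3.5, i.e. μ(μ-λ) ≥ λ²/3.5
μ² - 9.3μ - 86.49/3.5 ≥ 0  →  μ² - 9.3μ - 24.71143 ≥ 0
Quadratic formula (positive root): μ = [λ + √(λ² + 4×24.71143)]/2
Discriminant: 86.49 + 4×24.71143 = 185.3357, √185.3357 = 13.6138
μ ≥ (9.3 + 13.6138)/2 = 11.4569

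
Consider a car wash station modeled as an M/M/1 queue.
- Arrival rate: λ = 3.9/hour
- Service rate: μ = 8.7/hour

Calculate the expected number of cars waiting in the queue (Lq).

ρ = λ/μ = 3.9/8.7 = 0.4483
For M/M/1: Lq = λ²/(μ(μ-λ))
Lq = 15.21/(8.7 × 4.80)
Lq = 0.3642 cars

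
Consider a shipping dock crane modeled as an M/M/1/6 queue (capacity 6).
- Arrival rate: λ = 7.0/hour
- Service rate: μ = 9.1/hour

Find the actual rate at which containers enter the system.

ρ = λ/μ = 7.0/9.1 = 0.76923
P₀ = (1-ρ)/(1-ρ^(K+1)) = (1-0.76923)/(1-0.76923^7) = 0.23077/0.84063 = 0.2745
P_K = P₀×ρ^K = 0.27452 × 0.76923^6 = 0.27452 × 0.20717 = 0.05687
λ_eff = λ(1-P_K) = 7.0 × (1 - 0.05687) = 7.0 × 0.94313 = 6.6019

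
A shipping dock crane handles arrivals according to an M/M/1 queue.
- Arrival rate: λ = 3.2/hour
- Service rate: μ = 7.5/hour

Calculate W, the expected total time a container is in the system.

First, compute utilization: ρ = λ/μ = 3.2/7.5 = 0.4267
For M/M/1: W = 1/(μ-λ)
W = 1/(7.5-3.2) = 1/4.30
W = 0.2326 hours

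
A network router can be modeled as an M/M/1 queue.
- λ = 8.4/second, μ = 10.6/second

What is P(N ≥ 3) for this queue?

ρ = λ/μ = 8.4/10.6 = 0.79245
P(N ≥ n) = ρⁿ
P(N ≥ 3) = 0.79245^3
P(N ≥ 3) = 0.4976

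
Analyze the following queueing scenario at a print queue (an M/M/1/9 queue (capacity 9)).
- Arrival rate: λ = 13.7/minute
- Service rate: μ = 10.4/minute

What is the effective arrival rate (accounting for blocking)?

ρ = λ/μ = 13.7/10.4 = 1.3173
P₀ = (1-ρ)/(1-ρ^(K+1)) = (1-1.3173)/(1-1.3173^10) = -0.3173/-14.7343 = 0.02153
P_K = P₀×ρ^K = 0.02153 × 1.3173^9 = 0.02153 × 11.9443 = 0.2572
λ_eff = λ(1-P_K) = 13.7 × (1 - 0.257223) = 13.7 × 0.742777 = 10.1760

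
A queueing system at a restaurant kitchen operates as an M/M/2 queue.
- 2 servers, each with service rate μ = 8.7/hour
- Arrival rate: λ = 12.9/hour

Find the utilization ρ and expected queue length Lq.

Traffic intensity: ρ = λ/(cμ) = 12.9/(2×8.7) = 0.7414
Since ρ = 0.7414 < 1, system is stable.
Offered load a = λ/μ = cρ = 12.9/8.7 = 1.4828
P₀ = [ Σₙ₌₀^1 aⁿ/n! + a^2/(2!(1-ρ)) ]⁻¹
Σ = a^0/0! + a^1/1! = 1.0000 + 1.4828 = 2.4828
a^2/(2!(1-ρ)) = 2.1986/(2 × 0.25862) = 4.2506
P₀ = 1/(2.4828 + 4.2506) = 0.1485
Lq = P₀·a^2·ρ / (2!(1-ρ)²) = 0.1485 × 2.1986 × 0.7414 / (2 × 0.06688) = 1.8097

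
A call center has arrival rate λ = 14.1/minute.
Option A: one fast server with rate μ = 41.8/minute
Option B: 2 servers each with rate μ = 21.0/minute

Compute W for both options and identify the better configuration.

Option A: single server μ = 41.8 (M/M/1)
  ρ_A = 14.1/41.8 = 0.3373
  W_A = 1/(μ-λ) = 1/(41.8-14.1) = 1/27.70 = 0.03610

Option B: 2 servers μ = 21.0 (M/M/2)
  ρ_B = λ/(cμ) = 14.1/(2×21.0) = 0.3357
  Offered load a = λ/μ = cρ = 14.1/21.0 = 0.6714
  P₀ = [ Σₙ₌₀^1 aⁿ/n! + a^2/(2!(1-ρ)) ]⁻¹
  Σ = a^0/0! + a^1/1! = 1.0000 + 0.6714 = 1.6714
  a^2/(2!(1-ρ)) = 0.4508/(2 × 0.6643) = 0.3393
  P₀ = 1/(1.6714 + 0.3393) = 0.4973
  Lq = P₀·a^2·ρ / (2!(1-ρ)²) = 0.49733 × 0.45082 × 0.33571 / (2 × 0.44128) = 0.08528
  Wq_B = Lq/λ = 0.085285/14.1 = 0.006049
  W_B = Wq_B + 1/μ = 0.006049 + 0.04762 = 0.05367

Since W_A = 0.03610 < W_B = 0.05367, Option A (single fast server) has the shorter time in system.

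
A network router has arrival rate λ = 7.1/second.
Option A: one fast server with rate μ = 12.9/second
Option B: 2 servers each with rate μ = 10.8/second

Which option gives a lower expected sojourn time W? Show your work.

Option A: single server μ = 12.9 (M/M/1)
  ρ_A = 7.1/12.9 = 0.5504
  W_A = 1/(μ-λ) = 1/(12.9-7.1) = 1/5.80 = 0.1724

Option B: 2 servers μ = 10.8 (M/M/2)
  ρ_B = λ/(cμ) = 7.1/(2×10.8) = 0.3287
  Offered load a = λ/μ = cρ = 7.1/10.8 = 0.6574
  P₀ = [ Σₙ₌₀^1 aⁿ/n! + a^2/(2!(1-ρ)) ]⁻¹
  Σ = a^0/0! + a^1/1! = 1.0000 + 0.6574 = 1.6574
  a^2/(2!(1-ρ)) = 0.4322/(2 × 0.6713) = 0.3219
  P₀ = 1/(1.6574 + 0.3219) = 0.5052
  Lq = P₀·a^2·ρ / (2!(1-ρ)²) = 0.50523 × 0.43218 × 0.32870 / (2 × 0.45064) = 0.07963
  Wq_B = Lq/λ = 0.07963/7.1 = 0.01122
  W_B = Wq_B + 1/μ = 0.01122 + 0.09259 = 0.1038

Since W_B = 0.1038 < W_A = 0.1724, Option B (multiple servers) has the shorter time in system.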